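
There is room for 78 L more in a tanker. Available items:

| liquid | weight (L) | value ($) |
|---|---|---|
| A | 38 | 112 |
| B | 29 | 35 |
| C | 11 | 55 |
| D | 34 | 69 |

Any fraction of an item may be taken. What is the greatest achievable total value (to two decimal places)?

225.85

Sort by value per unit weight and fill in that order.
Ratios (sorted): C 5.00, A 2.95, D 2.03, B 1.21
take C (11 @ 55); take A (38 @ 112); take 29/34 of D → 58.85. Capacity used 78/78.
Total value = 225.85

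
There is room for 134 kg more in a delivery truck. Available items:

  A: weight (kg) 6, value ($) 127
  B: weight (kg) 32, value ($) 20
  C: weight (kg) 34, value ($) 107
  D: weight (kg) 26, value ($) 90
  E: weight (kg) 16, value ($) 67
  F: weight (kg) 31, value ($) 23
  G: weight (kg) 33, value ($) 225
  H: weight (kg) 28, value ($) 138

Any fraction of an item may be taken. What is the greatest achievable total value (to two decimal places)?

725.68

Greedy by value/weight ratio, highest first.
Order: A (127/6=21.17) > G (225/33=6.82) > H (138/28=4.93) > E (67/16=4.19) > D (90/26=3.46) > C (107/34=3.15) > F (23/31=0.74) > B (20/32=0.62)
Fill: take A (6 @ 127) → take G (33 @ 225) → take H (28 @ 138) → take E (16 @ 67) → take D (26 @ 90) → take 25/34 of C → 78.68; 134/134 used.
Total value = 725.68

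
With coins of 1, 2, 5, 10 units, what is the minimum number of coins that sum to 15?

Use the largest denomination that fits, subtract, and repeat.
15 = 1×10 + 1×5
Total coins = 1 + 1 = 2

2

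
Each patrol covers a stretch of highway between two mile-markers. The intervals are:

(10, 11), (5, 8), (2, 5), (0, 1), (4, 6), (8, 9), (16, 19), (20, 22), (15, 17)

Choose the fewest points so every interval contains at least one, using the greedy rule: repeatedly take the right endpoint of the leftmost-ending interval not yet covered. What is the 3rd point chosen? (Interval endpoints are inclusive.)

9

Sort by right endpoint; whenever an interval is uncovered, place a point at its right end.
Sorted: [0,1] [2,5] [4,6] [5,8] [8,9] [10,11] [15,17] [16,19] [20,22]
{[0,1]} hit by 1; {[2,5],[4,6],[5,8]} hit by 5; {[8,9]} hit by 9; {[10,11]} hit by 11; {[15,17],[16,19]} hit by 17; {[20,22]} hit by 22.
Points: 1, 5, 9, 11, 17, 22 (6 total).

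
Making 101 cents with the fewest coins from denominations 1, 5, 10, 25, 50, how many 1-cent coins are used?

101 = 2×50 + 1×1
Count of 1: 1

1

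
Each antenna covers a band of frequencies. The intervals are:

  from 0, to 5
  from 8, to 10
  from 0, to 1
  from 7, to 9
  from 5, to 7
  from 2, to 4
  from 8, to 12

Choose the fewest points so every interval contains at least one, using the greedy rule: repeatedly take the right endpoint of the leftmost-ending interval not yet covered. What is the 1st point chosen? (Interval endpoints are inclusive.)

1

Sort by right endpoint; whenever an interval is uncovered, place a point at its right end.
Sorted: [0,1] [2,4] [0,5] [5,7] [7,9] [8,10] [8,12]
{[0,1]} hit by 1; {[2,4],[0,5]} hit by 4; {[5,7],[7,9]} hit by 7; {[8,10],[8,12]} hit by 10.
Points: 1, 4, 7, 10 (4 total).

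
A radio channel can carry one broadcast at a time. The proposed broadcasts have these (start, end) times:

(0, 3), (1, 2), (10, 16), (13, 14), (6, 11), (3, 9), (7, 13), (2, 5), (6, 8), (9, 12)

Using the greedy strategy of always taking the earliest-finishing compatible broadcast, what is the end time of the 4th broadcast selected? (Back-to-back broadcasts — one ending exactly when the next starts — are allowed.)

Greedy by earliest finish: after sorting by end time, pick each interval compatible with the last pick.
Sorted by end: (1,2)  (0,3)  (2,5)  (6,8)  (3,9)  (6,11)  (9,12)  (7,13)  (13,14)  (10,16)
take (1,2); take (2,5); take (6,8); skip (6,11); take (9,12); take (13,14).
Selected: (1,2) (2,5) (6,8) (9,12) (13,14)

12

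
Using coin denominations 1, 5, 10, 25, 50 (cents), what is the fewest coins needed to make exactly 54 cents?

5

Greedy: take as many of the largest coin as possible, then repeat with the remainder.
54 − 1×50→4 − 4×1→0
Total coins = 1 + 4 = 5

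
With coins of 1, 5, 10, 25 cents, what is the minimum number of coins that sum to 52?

4

Greedy: take as many of the largest coin as possible, then repeat with the remainder.
52 − 2×25→2 − 2×1→0
Total coins = 2 + 2 = 4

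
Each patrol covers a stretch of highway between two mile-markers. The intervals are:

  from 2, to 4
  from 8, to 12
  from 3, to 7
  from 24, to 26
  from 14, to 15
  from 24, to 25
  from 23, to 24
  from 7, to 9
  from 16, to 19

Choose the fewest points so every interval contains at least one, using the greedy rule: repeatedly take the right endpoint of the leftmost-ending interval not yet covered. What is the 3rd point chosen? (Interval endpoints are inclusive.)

15

By right end: [2,4]  [3,7]  [7,9]  [8,12]  [14,15]  [16,19]  [23,24]  [24,25]  [24,26]
[2,4] uncovered → point at 4; [7,9] uncovered → point at 9; [14,15] uncovered → point at 15; [16,19] uncovered → point at 19; [23,24] uncovered → point at 24.
Points: 4, 9, 15, 19, 24 (5 total).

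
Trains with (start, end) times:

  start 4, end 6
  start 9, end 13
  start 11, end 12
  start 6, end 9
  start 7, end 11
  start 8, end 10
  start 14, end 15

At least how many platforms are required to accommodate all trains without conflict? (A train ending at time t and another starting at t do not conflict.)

3

Events (time:±→running): 4:+→1 6:-→0 6:+→1 7:+→2 8:+→3 … peak 3.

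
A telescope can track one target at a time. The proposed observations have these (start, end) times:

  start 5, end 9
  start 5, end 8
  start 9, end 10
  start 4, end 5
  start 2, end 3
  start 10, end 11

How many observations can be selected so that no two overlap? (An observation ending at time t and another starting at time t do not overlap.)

By end time: (2,3), (4,5), (5,8), (5,9), (9,10), (10,11).
Pick (2,3); next start ≥ 3 → (4,5); next start ≥ 5 → (5,8); next start ≥ 8 → (9,10); next start ≥ 10 → (10,11).
Selected 5 observations.

5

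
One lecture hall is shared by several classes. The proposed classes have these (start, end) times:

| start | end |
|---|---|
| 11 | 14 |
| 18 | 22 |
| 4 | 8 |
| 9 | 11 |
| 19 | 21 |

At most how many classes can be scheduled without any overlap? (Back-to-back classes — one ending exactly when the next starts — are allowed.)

4

Order by finish time; keep every interval that doesn't clash with the previous kept one.
By end time: (4,8), (9,11), (11,14), (19,21), (18,22).
Pick (4,8); next start ≥ 8 → (9,11); next start ≥ 11 → (11,14); next start ≥ 14 → (19,21).
Selected 4 classes.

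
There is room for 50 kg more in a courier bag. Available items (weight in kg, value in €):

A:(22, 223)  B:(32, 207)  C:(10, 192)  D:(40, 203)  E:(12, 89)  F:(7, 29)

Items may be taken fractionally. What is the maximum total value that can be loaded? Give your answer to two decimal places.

542.81

Order: C (192/10=19.20) > A (223/22=10.14) > E (89/12=7.42) > B (207/32=6.47) > D (203/40=5.08) > F (29/7=4.14)
Fill: take C (10 @ 192) → take A (22 @ 223) → take E (12 @ 89) → take 6/32 of B → 38.81; 50/50 used.
Total value = 542.81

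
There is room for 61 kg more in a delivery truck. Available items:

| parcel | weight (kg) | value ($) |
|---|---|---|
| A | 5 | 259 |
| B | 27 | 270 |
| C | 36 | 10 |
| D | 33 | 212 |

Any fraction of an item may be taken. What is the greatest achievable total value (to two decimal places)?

715.30

Ratios (sorted): A 51.80, B 10.00, D 6.42, C 0.28
take A (5 @ 259); take B (27 @ 270); take 29/33 of D → 186.30. Capacity used 61/61.
Total value = 715.30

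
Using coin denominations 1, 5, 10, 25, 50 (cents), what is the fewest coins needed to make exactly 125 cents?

125 = 2×50 + 1×25
Total coins = 2 + 1 = 3

3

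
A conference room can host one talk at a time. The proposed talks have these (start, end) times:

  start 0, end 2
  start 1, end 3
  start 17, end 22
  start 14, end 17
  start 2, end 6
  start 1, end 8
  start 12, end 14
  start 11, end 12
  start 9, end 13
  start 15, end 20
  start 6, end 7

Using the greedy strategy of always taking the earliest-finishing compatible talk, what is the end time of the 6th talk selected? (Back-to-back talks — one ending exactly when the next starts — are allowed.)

17

Greedy by earliest finish: after sorting by end time, pick each interval compatible with the last pick.
By end time: (0,2), (1,3), (2,6), (6,7), (1,8), (11,12), (9,13), (12,14), (14,17), (15,20), (17,22).
Pick (0,2); next start ≥ 2 → (2,6); next start ≥ 6 → (6,7); next start ≥ 7 → (11,12); next start ≥ 12 → (12,14); next start ≥ 14 → (14,17); next start ≥ 17 → (17,22).
Selected: (0,2) (2,6) (6,7) (11,12) (12,14) (14,17) (17,22)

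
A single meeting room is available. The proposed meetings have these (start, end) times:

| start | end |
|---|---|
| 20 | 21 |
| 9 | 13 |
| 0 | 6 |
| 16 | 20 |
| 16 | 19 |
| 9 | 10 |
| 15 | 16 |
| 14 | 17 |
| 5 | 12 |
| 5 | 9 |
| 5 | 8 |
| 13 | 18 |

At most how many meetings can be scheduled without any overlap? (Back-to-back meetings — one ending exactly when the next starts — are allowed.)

5

Sort by end time and greedily take each interval whose start is ≥ the last chosen end.
By end time: (0,6), (5,8), (5,9), (9,10), (5,12), (9,13), (15,16), (14,17), (13,18), (16,19), (16,20), (20,21).
Pick (0,6); next start ≥ 6 → (9,10); next start ≥ 10 → (15,16); next start ≥ 16 → (16,19); next start ≥ 19 → (20,21).
Selected 5 meetings.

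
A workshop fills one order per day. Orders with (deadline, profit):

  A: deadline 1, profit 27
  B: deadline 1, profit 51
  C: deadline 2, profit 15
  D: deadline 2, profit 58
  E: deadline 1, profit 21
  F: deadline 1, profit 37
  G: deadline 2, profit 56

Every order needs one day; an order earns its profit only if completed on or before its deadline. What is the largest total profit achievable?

114

Sort by profit descending; place each in the latest free slot ≤ its deadline.
By profit: D(d2,58), G(d2,56), B(d1,51), F(d1,37), A(d1,27), E(d1,21), C(d2,15)
D→slot 2; G→slot 1; B skipped; F skipped; A skipped; E skipped; C skipped.
Profit = 56 + 58 = 114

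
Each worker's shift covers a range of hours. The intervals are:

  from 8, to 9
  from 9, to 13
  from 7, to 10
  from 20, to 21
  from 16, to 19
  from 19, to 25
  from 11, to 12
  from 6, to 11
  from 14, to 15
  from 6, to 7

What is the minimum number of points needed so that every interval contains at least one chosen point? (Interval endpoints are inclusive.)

Sorted: [6,7] [8,9] [7,10] [6,11] [11,12] [9,13] [14,15] [16,19] [20,21] [19,25]
{[6,7]} hit by 7; {[8,9],[7,10],[6,11]} hit by 9; {[11,12],[9,13]} hit by 12; {[14,15]} hit by 15; {[16,19]} hit by 19; {[20,21],[19,25]} hit by 21.
Points: 7, 9, 12, 15, 19, 21 (6 total).

6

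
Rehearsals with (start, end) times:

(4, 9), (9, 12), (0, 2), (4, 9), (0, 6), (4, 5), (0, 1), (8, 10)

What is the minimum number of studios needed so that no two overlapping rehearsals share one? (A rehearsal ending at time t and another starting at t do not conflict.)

The answer is the maximum number of intervals overlapping at any instant.
Events (time:±→running): 0:+→1 0:+→2 0:+→3 1:-→2 2:-→1 4:+→2 4:+→3 4:+→4 … peak 4.

4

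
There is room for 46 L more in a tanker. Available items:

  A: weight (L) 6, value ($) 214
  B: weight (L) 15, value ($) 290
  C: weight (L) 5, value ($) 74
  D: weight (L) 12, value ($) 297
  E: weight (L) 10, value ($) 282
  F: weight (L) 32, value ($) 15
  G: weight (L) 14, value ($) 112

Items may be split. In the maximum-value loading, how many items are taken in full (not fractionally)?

Order: A (214/6=35.67) > E (282/10=28.20) > D (297/12=24.75) > B (290/15=19.33) > C (74/5=14.80) > G (112/14=8.00) > F (15/32=0.47)
Fill: take A (6 @ 214) → take E (10 @ 282) → take D (12 @ 297) → take B (15 @ 290) → take 3/5 of C → 44.40; 46/46 used.
4 item(s) taken whole; one partial (take 3/5 of C).

4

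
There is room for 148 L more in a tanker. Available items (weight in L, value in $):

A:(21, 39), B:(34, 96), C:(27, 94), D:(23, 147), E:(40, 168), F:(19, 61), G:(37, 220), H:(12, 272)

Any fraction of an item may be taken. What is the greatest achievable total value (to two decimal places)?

929.89

Sort by value per unit weight and fill in that order.
Order: H (272/12=22.67) > D (147/23=6.39) > G (220/37=5.95) > E (168/40=4.20) > C (94/27=3.48) > F (61/19=3.21) > B (96/34=2.82) > A (39/21=1.86)
Fill: take H (12 @ 272) → take D (23 @ 147) → take G (37 @ 220) → take E (40 @ 168) → take C (27 @ 94) → take 9/19 of F → 28.89; 148/148 used.
Total value = 929.89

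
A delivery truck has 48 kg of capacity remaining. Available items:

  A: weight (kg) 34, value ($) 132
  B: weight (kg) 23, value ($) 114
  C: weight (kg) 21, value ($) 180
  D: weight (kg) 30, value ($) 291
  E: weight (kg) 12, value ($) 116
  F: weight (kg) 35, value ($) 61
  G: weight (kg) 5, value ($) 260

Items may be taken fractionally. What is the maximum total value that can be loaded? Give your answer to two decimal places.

Order: G (260/5=52.00) > D (291/30=9.70) > E (116/12=9.67) > C (180/21=8.57) > B (114/23=4.96) > A (132/34=3.88) > F (61/35=1.74)
Fill: take G (5 @ 260) → take D (30 @ 291) → take E (12 @ 116) → take 1/21 of C → 8.57; 48/48 used.
Total value = 675.57

675.57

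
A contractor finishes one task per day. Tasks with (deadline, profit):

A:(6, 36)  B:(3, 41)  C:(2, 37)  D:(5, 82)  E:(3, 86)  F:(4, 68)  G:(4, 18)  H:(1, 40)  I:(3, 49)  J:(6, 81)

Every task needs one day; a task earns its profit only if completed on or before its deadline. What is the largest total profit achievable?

407

By profit: E(d3,86), D(d5,82), J(d6,81), F(d4,68), I(d3,49), B(d3,41), H(d1,40), C(d2,37), A(d6,36), G(d4,18)
E→slot 3; D→slot 5; J→slot 6; F→slot 4; I→slot 2; B→slot 1; H skipped; C skipped; A skipped; G skipped.
Profit = 41 + 49 + 86 + 68 + 82 + 81 = 407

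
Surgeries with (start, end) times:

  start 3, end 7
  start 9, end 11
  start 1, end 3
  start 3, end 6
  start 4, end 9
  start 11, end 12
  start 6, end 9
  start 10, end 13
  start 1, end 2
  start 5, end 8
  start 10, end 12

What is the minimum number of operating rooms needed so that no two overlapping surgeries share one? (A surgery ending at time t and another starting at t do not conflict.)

4

Events (time:±→running): 1:+→1 1:+→2 2:-→1 3:-→0 3:+→1 3:+→2 4:+→3 5:+→4 … peak 4.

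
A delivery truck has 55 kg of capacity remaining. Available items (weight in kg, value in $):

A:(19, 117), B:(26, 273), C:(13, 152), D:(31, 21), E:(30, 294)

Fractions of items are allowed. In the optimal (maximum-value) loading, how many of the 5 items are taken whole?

Sort by value per unit weight and fill in that order.
Order: C (152/13=11.69) > B (273/26=10.50) > E (294/30=9.80) > A (117/19=6.16) > D (21/31=0.68)
Fill: take C (13 @ 152) → take B (26 @ 273) → take 16/30 of E → 156.80; 55/55 used.
2 item(s) taken whole; one partial (take 16/30 of E).

2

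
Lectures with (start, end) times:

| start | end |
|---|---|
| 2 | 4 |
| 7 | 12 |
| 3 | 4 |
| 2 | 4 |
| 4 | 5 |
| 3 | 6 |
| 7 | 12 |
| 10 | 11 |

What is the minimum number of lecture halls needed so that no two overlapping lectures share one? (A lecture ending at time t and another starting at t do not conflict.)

The answer is the maximum number of intervals overlapping at any instant.
Events (time:±→running): 2:+→1 2:+→2 3:+→3 3:+→4 … peak 4.

4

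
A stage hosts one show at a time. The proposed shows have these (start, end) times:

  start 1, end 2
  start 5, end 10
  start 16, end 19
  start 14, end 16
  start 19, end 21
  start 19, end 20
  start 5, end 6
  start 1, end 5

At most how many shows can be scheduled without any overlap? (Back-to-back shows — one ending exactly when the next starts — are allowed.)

Sort by end time and greedily take each interval whose start is ≥ the last chosen end.
Sorted by end: (1,2)  (1,5)  (5,6)  (5,10)  (14,16)  (16,19)  (19,20)  (19,21)
take (1,2); skip (1,5); take (5,6); take (14,16); take (16,19); take (19,20).
Selected 5 shows.

5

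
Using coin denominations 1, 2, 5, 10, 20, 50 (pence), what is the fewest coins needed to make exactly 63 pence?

4

Use the largest denomination that fits, subtract, and repeat.
63 − 1×50→13 − 1×10→3 − 1×2→1 − 1×1→0
Total coins = 1 + 1 + 1 + 1 = 4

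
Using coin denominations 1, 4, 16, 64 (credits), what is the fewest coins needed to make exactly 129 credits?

3

129 − 2×64→1 − 1×1→0
Total coins = 2 + 1 = 3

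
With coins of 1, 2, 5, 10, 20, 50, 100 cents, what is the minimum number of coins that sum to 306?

5

Use the largest denomination that fits, subtract, and repeat.
306 − 3×100→6 − 1×5→1 − 1×1→0
Total coins = 3 + 1 + 1 = 5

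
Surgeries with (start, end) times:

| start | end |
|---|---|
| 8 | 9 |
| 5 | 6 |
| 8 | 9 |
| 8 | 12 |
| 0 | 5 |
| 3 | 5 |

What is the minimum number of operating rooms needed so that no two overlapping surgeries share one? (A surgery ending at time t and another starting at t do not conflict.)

3

starts: [0, 3, 5, 8, 8, 8]
ends:   [5, 5, 6, 9, 9, 12]
s0→1 s3→2 e5→1 e5→0 s5→1 e6→0 s8→1 s8→2 s8→3  — peak 3.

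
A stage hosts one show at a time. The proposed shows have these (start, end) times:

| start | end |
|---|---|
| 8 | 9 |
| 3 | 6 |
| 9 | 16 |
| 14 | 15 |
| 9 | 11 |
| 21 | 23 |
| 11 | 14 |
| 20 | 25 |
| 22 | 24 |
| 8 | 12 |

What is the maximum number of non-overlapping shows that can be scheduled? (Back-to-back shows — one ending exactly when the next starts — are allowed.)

Sort by end time and greedily take each interval whose start is ≥ the last chosen end.
By end time: (3,6), (8,9), (9,11), (8,12), (11,14), (14,15), (9,16), (21,23), (22,24), (20,25).
Pick (3,6); next start ≥ 6 → (8,9); next start ≥ 9 → (9,11); next start ≥ 11 → (11,14); next start ≥ 14 → (14,15); next start ≥ 15 → (21,23).
Selected 6 shows.

6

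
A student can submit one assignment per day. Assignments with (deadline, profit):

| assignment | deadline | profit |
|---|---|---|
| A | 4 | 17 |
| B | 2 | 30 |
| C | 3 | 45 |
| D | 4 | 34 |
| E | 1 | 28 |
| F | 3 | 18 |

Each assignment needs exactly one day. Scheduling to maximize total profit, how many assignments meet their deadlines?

By profit: C(d3,45), D(d4,34), B(d2,30), E(d1,28), F(d3,18), A(d4,17)
C→slot 3; D→slot 4; B→slot 2; E→slot 1; F skipped; A skipped.
4 of 6 scheduled.

4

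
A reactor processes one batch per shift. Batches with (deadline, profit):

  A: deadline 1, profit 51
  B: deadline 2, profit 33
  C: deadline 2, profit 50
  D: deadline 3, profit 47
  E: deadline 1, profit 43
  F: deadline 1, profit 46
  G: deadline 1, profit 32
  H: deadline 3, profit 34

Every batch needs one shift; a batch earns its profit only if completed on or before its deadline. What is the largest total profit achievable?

148

By profit: A(d1,51), C(d2,50), D(d3,47), F(d1,46), E(d1,43), H(d3,34), B(d2,33), G(d1,32)
A→slot 1; C→slot 2; D→slot 3; F skipped; E skipped; H skipped; B skipped; G skipped.
Profit = 51 + 50 + 47 = 148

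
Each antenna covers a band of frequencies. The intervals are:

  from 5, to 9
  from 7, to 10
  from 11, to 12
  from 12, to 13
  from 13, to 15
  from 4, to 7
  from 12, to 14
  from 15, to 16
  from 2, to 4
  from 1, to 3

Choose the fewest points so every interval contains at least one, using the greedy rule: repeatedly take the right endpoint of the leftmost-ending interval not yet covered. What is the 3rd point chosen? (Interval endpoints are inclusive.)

Sorted: [1,3] [2,4] [4,7] [5,9] [7,10] [11,12] [12,13] [12,14] [13,15] [15,16]
{[1,3],[2,4]} hit by 3; {[4,7],[5,9],[7,10]} hit by 7; {[11,12],[12,13],[12,14]} hit by 12; {[13,15],[15,16]} hit by 15.
Points: 3, 7, 12, 15 (4 total).

12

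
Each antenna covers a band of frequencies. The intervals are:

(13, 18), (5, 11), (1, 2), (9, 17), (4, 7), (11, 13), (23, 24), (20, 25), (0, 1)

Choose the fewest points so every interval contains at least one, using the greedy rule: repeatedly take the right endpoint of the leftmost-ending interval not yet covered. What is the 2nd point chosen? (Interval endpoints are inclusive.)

7

Sort by right endpoint; whenever an interval is uncovered, place a point at its right end.
Sorted: [0,1] [1,2] [4,7] [5,11] [11,13] [9,17] [13,18] [23,24] [20,25]
{[0,1],[1,2]} hit by 1; {[4,7],[5,11]} hit by 7; {[11,13],[9,17],[13,18]} hit by 13; {[23,24],[20,25]} hit by 24.
Points: 1, 7, 13, 24 (4 total).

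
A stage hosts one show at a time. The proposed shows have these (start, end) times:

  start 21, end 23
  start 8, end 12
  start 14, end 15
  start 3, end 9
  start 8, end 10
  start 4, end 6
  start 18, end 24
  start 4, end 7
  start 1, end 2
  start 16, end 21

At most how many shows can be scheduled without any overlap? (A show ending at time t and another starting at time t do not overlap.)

6

Greedy by earliest finish: after sorting by end time, pick each interval compatible with the last pick.
By end time: (1,2), (4,6), (4,7), (3,9), (8,10), (8,12), (14,15), (16,21), (21,23), (18,24).
Pick (1,2); next start ≥ 2 → (4,6); next start ≥ 6 → (8,10); next start ≥ 10 → (14,15); next start ≥ 15 → (16,21); next start ≥ 21 → (21,23).
Selected 6 shows.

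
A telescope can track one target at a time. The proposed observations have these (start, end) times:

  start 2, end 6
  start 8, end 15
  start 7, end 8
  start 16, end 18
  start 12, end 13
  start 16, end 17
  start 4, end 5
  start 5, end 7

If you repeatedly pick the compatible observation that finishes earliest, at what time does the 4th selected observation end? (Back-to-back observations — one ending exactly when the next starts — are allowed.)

Order by finish time; keep every interval that doesn't clash with the previous kept one.
Sorted by end: (4,5)  (2,6)  (5,7)  (7,8)  (12,13)  (8,15)  (16,17)  (16,18)
take (4,5); skip (2,6); take (5,7); take (7,8); take (12,13); take (16,17).
Selected: (4,5) (5,7) (7,8) (12,13) (16,17)

13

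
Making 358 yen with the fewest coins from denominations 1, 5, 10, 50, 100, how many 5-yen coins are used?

358 − 3×100→58 − 1×50→8 − 1×5→3 − 3×1→0
Count of 5: 1

1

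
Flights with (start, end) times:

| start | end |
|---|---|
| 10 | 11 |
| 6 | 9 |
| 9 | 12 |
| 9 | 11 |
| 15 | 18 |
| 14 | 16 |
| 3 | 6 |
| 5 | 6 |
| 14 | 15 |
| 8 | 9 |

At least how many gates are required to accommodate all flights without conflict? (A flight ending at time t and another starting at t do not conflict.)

starts: [3, 5, 6, 8, 9, 9, 10, 14, 14, 15]
ends:   [6, 6, 9, 9, 11, 11, 12, 15, 16, 18]
s3→1 s5→2 e6→1 e6→0 s6→1 s8→2 e9→1 e9→0 s9→1 s9→2 s10→3  — peak 3.

3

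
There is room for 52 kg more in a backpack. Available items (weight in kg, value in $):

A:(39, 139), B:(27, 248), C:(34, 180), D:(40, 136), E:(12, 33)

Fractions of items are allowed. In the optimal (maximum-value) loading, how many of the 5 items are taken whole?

Order: B (248/27=9.19) > C (180/34=5.29) > A (139/39=3.56) > D (136/40=3.40) > E (33/12=2.75)
Fill: take B (27 @ 248) → take 25/34 of C → 132.35; 52/52 used.
1 item(s) taken whole; one partial (take 25/34 of C).

1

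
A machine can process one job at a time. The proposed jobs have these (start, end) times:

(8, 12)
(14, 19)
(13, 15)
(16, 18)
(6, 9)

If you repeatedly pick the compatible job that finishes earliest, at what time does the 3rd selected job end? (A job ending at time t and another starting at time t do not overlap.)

Sort by end time and greedily take each interval whose start is ≥ the last chosen end.
Sorted by end: (6,9)  (8,12)  (13,15)  (16,18)  (14,19)
take (6,9); take (13,15); take (16,18); skip (14,19).
Selected: (6,9) (13,15) (16,18)

18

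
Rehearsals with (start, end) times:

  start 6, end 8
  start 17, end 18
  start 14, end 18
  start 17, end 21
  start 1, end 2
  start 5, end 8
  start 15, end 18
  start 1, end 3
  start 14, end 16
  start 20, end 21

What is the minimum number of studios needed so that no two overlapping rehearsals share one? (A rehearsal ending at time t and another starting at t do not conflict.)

4

Count concurrent intervals with a sweep; the peak is the room count.
starts: [1, 1, 5, 6, 14, 14, 15, 17, 17, 20]
ends:   [2, 3, 8, 8, 16, 18, 18, 18, 21, 21]
s1→1 s1→2 e2→1 e3→0 s5→1 s6→2 e8→1 e8→0 s14→1 s14→2 s15→3 e16→2 s17→3 s17→4  — peak 4.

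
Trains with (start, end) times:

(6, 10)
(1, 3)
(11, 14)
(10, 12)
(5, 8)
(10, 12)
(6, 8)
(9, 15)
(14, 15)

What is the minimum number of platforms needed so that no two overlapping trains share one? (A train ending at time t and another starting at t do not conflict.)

The answer is the maximum number of intervals overlapping at any instant.
Events (time:±→running): 1:+→1 3:-→0 5:+→1 6:+→2 6:+→3 8:-→2 8:-→1 9:+→2 10:-→1 10:+→2 10:+→3 11:+→4 … peak 4.

4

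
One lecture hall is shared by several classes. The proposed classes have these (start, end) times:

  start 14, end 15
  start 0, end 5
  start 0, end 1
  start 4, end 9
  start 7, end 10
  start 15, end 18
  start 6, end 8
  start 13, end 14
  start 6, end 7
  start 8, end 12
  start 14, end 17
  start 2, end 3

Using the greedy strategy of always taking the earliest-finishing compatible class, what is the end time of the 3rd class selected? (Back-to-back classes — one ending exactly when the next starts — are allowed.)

7

Sorted by end: (0,1)  (2,3)  (0,5)  (6,7)  (6,8)  (4,9)  (7,10)  (8,12)  (13,14)  (14,15)  (14,17)  (15,18)
take (0,1); take (2,3); take (6,7); take (7,10); skip (8,12); take (13,14); take (14,15); take (15,18).
Selected: (0,1) (2,3) (6,7) (7,10) (13,14) (14,15) (15,18)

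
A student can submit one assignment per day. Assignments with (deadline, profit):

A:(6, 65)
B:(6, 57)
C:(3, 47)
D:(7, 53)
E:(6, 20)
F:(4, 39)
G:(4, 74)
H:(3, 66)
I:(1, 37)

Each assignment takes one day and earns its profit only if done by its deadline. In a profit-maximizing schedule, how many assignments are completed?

Sort by profit descending; place each in the latest free slot ≤ its deadline.
Profit order: G=74 H=66 A=65 B=57 D=53 C=47 F=39 I=37 E=20
Assign: G→slot 4, H→slot 3, A→slot 6, B→slot 5, D→slot 7, C→slot 2, F→slot 1, I skipped, E skipped.
Slots: [1:F] [2:C] [3:H] [4:G] [5:B] [6:A] [7:D]
7 of 9 scheduled.

7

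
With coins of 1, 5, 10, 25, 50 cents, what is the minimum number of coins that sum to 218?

9

Greedy: take as many of the largest coin as possible, then repeat with the remainder.
218 − 4×50→18 − 1×10→8 − 1×5→3 − 3×1→0
Total coins = 4 + 1 + 1 + 3 = 9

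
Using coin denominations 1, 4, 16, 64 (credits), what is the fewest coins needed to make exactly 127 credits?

10

Greedy: take as many of the largest coin as possible, then repeat with the remainder.
127 = 1×64 + 3×16 + 3×4 + 3×1
Total coins = 1 + 3 + 3 + 3 = 10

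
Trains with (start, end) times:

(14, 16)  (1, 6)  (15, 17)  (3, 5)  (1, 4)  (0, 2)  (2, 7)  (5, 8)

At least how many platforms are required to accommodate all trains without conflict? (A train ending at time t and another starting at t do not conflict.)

Events (time:±→running): 0:+→1 1:+→2 1:+→3 2:-→2 2:+→3 3:+→4 … peak 4.

4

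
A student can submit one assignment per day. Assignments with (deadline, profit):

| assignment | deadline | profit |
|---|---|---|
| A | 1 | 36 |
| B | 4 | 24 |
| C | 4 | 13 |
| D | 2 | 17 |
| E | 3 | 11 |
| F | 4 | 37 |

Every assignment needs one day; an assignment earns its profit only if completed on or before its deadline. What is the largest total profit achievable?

Sort by profit descending; place each in the latest free slot ≤ its deadline.
By profit: F(d4,37), A(d1,36), B(d4,24), D(d2,17), C(d4,13), E(d3,11)
F→slot 4; A→slot 1; B→slot 3; D→slot 2; C skipped; E skipped.
Profit = 36 + 17 + 24 + 37 = 114

114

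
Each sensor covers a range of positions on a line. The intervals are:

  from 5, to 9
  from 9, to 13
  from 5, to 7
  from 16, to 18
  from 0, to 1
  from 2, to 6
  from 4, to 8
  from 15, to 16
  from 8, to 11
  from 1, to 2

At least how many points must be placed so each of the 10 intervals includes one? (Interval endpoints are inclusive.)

Process intervals by earliest right end; each time one isn't hit yet, stab at its right endpoint.
By right end: [0,1]  [1,2]  [2,6]  [5,7]  [4,8]  [5,9]  [8,11]  [9,13]  [15,16]  [16,18]
[0,1] uncovered → point at 1; [2,6] uncovered → point at 6; [8,11] uncovered → point at 11; [15,16] uncovered → point at 16.
Points: 1, 6, 11, 16 (4 total).

4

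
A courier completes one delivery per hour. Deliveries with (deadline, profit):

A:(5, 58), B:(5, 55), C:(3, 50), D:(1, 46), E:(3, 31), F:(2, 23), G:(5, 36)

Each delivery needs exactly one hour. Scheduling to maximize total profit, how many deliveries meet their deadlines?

Profit order: A=58 B=55 C=50 D=46 G=36 E=31 F=23
Assign: A→slot 5, B→slot 4, C→slot 3, D→slot 1, G→slot 2, E skipped, F skipped.
Slots: [1:D] [2:G] [3:C] [4:B] [5:A]
5 of 7 scheduled.

5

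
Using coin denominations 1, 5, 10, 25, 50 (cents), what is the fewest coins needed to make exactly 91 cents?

5

91 − 1×50→41 − 1×25→16 − 1×10→6 − 1×5→1 − 1×1→0
Total coins = 1 + 1 + 1 + 1 + 1 = 5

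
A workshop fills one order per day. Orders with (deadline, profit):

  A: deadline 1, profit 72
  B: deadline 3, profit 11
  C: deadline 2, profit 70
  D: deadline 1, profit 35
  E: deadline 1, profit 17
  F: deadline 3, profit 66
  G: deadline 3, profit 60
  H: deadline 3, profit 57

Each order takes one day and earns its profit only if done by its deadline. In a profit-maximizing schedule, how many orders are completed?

3

By profit: A(d1,72), C(d2,70), F(d3,66), G(d3,60), H(d3,57), D(d1,35), E(d1,17), B(d3,11)
A→slot 1; C→slot 2; F→slot 3; G skipped; H skipped; D skipped; E skipped; B skipped.
3 of 8 scheduled.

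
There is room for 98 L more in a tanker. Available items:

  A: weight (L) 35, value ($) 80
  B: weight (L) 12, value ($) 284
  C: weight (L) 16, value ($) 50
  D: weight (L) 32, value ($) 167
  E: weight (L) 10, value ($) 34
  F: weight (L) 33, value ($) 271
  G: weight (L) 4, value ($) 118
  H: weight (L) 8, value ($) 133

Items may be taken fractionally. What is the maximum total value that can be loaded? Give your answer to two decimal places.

Sort by value per unit weight and fill in that order.
Ratios (sorted): G 29.50, B 23.67, H 16.62, F 8.21, D 5.22, E 3.40, C 3.12, A 2.29
take G (4 @ 118); take B (12 @ 284); take H (8 @ 133); take F (33 @ 271); take D (32 @ 167); take 9/10 of E → 30.60. Capacity used 98/98.
Total value = 1003.60

1003.60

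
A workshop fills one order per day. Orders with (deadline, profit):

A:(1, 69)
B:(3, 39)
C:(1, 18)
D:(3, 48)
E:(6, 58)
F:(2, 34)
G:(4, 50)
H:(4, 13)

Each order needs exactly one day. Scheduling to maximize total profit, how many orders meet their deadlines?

5

Sort by profit descending; place each in the latest free slot ≤ its deadline.
By profit: A(d1,69), E(d6,58), G(d4,50), D(d3,48), B(d3,39), F(d2,34), C(d1,18), H(d4,13)
A→slot 1; E→slot 6; G→slot 4; D→slot 3; B→slot 2; F skipped; C skipped; H skipped.
5 of 8 scheduled.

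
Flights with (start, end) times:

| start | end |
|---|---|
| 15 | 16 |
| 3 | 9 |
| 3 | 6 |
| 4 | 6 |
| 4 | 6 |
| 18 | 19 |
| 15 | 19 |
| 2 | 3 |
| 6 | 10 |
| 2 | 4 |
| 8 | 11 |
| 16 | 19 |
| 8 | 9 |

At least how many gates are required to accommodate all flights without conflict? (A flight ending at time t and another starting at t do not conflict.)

4

Count concurrent intervals with a sweep; the peak is the room count.
Events (time:±→running): 2:+→1 2:+→2 3:-→1 3:+→2 3:+→3 4:-→2 4:+→3 4:+→4 … peak 4.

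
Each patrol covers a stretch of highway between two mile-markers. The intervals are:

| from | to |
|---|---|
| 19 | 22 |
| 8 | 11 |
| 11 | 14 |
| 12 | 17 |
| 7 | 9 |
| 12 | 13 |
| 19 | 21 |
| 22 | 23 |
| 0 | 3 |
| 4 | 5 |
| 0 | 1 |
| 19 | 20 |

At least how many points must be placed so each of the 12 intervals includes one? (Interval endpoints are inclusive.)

Sort by right endpoint; whenever an interval is uncovered, place a point at its right end.
Sorted: [0,1] [0,3] [4,5] [7,9] [8,11] [12,13] [11,14] [12,17] [19,20] [19,21] [19,22] [22,23]
{[0,1],[0,3]} hit by 1; {[4,5]} hit by 5; {[7,9],[8,11]} hit by 9; {[12,13],[11,14],[12,17]} hit by 13; {[19,20],[19,21],[19,22]} hit by 20; {[22,23]} hit by 23.
Points: 1, 5, 9, 13, 20, 23 (6 total).

6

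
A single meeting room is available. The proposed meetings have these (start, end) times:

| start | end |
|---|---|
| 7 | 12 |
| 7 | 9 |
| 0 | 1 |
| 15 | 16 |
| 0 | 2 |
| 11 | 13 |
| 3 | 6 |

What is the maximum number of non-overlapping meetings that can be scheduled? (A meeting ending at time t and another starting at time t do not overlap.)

Greedy by earliest finish: after sorting by end time, pick each interval compatible with the last pick.
Sorted by end: (0,1)  (0,2)  (3,6)  (7,9)  (7,12)  (11,13)  (15,16)
take (0,1); take (3,6); take (7,9); take (11,13); take (15,16).
Selected 5 meetings.

5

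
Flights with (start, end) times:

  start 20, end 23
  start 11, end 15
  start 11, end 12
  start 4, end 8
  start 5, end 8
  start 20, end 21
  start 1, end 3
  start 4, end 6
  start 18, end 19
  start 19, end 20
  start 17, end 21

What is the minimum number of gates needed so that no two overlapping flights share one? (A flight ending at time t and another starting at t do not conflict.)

3

Events (time:±→running): 1:+→1 3:-→0 4:+→1 4:+→2 5:+→3 … peak 3.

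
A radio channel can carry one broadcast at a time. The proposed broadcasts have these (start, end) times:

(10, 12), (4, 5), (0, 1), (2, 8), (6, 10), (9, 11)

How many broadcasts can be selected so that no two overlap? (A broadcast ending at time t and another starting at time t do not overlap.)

4

Sorted by end: (0,1)  (4,5)  (2,8)  (6,10)  (9,11)  (10,12)
take (0,1); take (4,5); take (6,10); take (10,12).
Selected 4 broadcasts.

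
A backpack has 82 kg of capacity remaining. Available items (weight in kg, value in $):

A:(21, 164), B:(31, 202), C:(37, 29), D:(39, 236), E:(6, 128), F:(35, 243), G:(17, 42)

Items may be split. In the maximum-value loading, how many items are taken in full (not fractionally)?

Order: E (128/6=21.33) > A (164/21=7.81) > F (243/35=6.94) > B (202/31=6.52) > D (236/39=6.05) > G (42/17=2.47) > C (29/37=0.78)
Fill: take E (6 @ 128) → take A (21 @ 164) → take F (35 @ 243) → take 20/31 of B → 130.32; 82/82 used.
3 item(s) taken whole; one partial (take 20/31 of B).

3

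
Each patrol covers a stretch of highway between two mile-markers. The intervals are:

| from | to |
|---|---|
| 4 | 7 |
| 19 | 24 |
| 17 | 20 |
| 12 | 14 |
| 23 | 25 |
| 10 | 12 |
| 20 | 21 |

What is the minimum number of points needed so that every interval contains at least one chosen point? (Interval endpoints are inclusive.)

4

Process intervals by earliest right end; each time one isn't hit yet, stab at its right endpoint.
Sorted: [4,7] [10,12] [12,14] [17,20] [20,21] [19,24] [23,25]
{[4,7]} hit by 7; {[10,12],[12,14]} hit by 12; {[17,20],[20,21],[19,24]} hit by 20; {[23,25]} hit by 25.
Points: 7, 12, 20, 25 (4 total).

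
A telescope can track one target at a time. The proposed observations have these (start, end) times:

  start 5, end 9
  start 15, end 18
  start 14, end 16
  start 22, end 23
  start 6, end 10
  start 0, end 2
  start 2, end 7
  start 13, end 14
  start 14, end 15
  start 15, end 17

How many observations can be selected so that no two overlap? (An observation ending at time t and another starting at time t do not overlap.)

Order by finish time; keep every interval that doesn't clash with the previous kept one.
By end time: (0,2), (2,7), (5,9), (6,10), (13,14), (14,15), (14,16), (15,17), (15,18), (22,23).
Pick (0,2); next start ≥ 2 → (2,7); next start ≥ 7 → (13,14); next start ≥ 14 → (14,15); next start ≥ 15 → (15,17); next start ≥ 17 → (22,23).
Selected 6 observations.

6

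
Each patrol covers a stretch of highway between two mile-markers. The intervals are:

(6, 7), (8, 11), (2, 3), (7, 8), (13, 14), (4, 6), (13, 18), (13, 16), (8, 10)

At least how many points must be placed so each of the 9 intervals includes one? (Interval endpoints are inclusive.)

Process intervals by earliest right end; each time one isn't hit yet, stab at its right endpoint.
By right end: [2,3]  [4,6]  [6,7]  [7,8]  [8,10]  [8,11]  [13,14]  [13,16]  [13,18]
[2,3] uncovered → point at 3; [4,6] uncovered → point at 6; [7,8] uncovered → point at 8; [13,14] uncovered → point at 14.
Points: 3, 6, 8, 14 (4 total).

4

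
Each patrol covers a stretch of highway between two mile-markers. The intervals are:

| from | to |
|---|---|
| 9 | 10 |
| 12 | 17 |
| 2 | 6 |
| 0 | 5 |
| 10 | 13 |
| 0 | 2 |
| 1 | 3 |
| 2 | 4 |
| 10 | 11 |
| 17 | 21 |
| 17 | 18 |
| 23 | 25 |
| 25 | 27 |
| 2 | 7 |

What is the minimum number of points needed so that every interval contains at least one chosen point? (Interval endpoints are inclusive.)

4

By right end: [0,2]  [1,3]  [2,4]  [0,5]  [2,6]  [2,7]  [9,10]  [10,11]  [10,13]  [12,17]  [17,18]  [17,21]  [23,25]  [25,27]
[0,2] uncovered → point at 2; [9,10] uncovered → point at 10; [12,17] uncovered → point at 17; [23,25] uncovered → point at 25.
Points: 2, 10, 17, 25 (4 total).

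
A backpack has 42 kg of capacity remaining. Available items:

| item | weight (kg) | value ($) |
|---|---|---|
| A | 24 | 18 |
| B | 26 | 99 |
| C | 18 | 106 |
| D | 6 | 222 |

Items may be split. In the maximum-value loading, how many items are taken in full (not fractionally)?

Sort by value per unit weight and fill in that order.
Ratios (sorted): D 37.00, C 5.89, B 3.81, A 0.75
take D (6 @ 222); take C (18 @ 106); take 18/26 of B → 68.54. Capacity used 42/42.
2 item(s) taken whole; one partial (take 18/26 of B).

2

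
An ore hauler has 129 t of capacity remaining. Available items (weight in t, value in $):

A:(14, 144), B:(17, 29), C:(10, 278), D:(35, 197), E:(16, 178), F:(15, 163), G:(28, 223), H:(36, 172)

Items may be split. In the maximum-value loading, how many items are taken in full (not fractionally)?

6

Sort by value per unit weight and fill in that order.
Order: C (278/10=27.80) > E (178/16=11.12) > F (163/15=10.87) > A (144/14=10.29) > G (223/28=7.96) > D (197/35=5.63) > H (172/36=4.78) > B (29/17=1.71)
Fill: take C (10 @ 278) → take E (16 @ 178) → take F (15 @ 163) → take A (14 @ 144) → take G (28 @ 223) → take D (35 @ 197) → take 11/36 of H → 52.56; 129/129 used.
6 item(s) taken whole; one partial (take 11/36 of H).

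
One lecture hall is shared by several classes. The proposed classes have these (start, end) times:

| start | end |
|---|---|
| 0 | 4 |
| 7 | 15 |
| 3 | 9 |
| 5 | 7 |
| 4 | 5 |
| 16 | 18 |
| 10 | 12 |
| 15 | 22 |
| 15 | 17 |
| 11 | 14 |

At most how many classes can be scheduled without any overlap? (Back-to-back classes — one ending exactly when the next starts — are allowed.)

Order by finish time; keep every interval that doesn't clash with the previous kept one.
By end time: (0,4), (4,5), (5,7), (3,9), (10,12), (11,14), (7,15), (15,17), (16,18), (15,22).
Pick (0,4); next start ≥ 4 → (4,5); next start ≥ 5 → (5,7); next start ≥ 7 → (10,12); next start ≥ 12 → (15,17).
Selected 5 classes.

5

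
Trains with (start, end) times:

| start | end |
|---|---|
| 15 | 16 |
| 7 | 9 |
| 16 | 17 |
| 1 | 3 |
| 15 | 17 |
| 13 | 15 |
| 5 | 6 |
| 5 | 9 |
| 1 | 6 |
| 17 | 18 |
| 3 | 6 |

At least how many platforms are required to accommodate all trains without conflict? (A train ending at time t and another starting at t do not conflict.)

4

Events (time:±→running): 1:+→1 1:+→2 3:-→1 3:+→2 5:+→3 5:+→4 … peak 4.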